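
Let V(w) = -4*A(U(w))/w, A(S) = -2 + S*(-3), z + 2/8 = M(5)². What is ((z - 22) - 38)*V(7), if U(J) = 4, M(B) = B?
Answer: -282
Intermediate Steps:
z = 99/4 (z = -¼ + 5² = -¼ + 25 = 99/4 ≈ 24.750)
A(S) = -2 - 3*S
V(w) = 56/w (V(w) = -4*(-2 - 3*4)/w = -4*(-2 - 12)/w = -(-56)/w = 56/w)
((z - 22) - 38)*V(7) = ((99/4 - 22) - 38)*(56/7) = (11/4 - 38)*(56*(⅐)) = -141/4*8 = -282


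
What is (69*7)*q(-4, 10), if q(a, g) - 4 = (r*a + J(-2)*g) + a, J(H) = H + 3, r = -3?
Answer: 10626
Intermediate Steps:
J(H) = 3 + H
q(a, g) = 4 + g - 2*a (q(a, g) = 4 + ((-3*a + (3 - 2)*g) + a) = 4 + ((-3*a + 1*g) + a) = 4 + ((-3*a + g) + a) = 4 + ((g - 3*a) + a) = 4 + (g - 2*a) = 4 + g - 2*a)
(69*7)*q(-4, 10) = (69*7)*(4 + 10 - 2*(-4)) = 483*(4 + 10 + 8) = 483*22 = 10626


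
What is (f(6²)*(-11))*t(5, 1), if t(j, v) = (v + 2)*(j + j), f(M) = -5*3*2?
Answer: 9900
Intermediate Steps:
f(M) = -30 (f(M) = -15*2 = -30)
t(j, v) = 2*j*(2 + v) (t(j, v) = (2 + v)*(2*j) = 2*j*(2 + v))
(f(6²)*(-11))*t(5, 1) = (-30*(-11))*(2*5*(2 + 1)) = 330*(2*5*3) = 330*30 = 9900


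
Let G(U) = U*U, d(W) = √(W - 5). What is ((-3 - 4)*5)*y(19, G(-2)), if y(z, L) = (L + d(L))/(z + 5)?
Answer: -35/6 - 35*I/24 ≈ -5.8333 - 1.4583*I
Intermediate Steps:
d(W) = √(-5 + W)
G(U) = U²
y(z, L) = (L + √(-5 + L))/(5 + z) (y(z, L) = (L + √(-5 + L))/(z + 5) = (L + √(-5 + L))/(5 + z))
((-3 - 4)*5)*y(19, G(-2)) = ((-3 - 4)*5)*(((-2)² + √(-5 + (-2)²))/(5 + 19)) = (-7*5)*((4 + √(-5 + 4))/24) = -35*(4 + √(-1))/24 = -35*(4 + I)/24 = -35*(⅙ + I/24) = -35/6 - 35*I/24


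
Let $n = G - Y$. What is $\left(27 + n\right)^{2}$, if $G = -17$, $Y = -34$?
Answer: $1936$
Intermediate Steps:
$n = 17$ ($n = -17 - -34 = -17 + 34 = 17$)
$\left(27 + n\right)^{2} = \left(27 + 17\right)^{2} = 44^{2} = 1936$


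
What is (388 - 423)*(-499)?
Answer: 17465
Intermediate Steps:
(388 - 423)*(-499) = -35*(-499) = 17465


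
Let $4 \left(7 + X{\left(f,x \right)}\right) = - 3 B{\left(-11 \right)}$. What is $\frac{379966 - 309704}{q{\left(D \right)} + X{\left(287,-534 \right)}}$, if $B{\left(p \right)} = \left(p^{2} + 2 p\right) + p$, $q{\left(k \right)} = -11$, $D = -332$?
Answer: $- \frac{35131}{42} \approx -836.45$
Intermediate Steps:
$B{\left(p \right)} = p^{2} + 3 p$
$X{\left(f,x \right)} = -73$ ($X{\left(f,x \right)} = -7 + \frac{\left(-3\right) \left(- 11 \left(3 - 11\right)\right)}{4} = -7 + \frac{\left(-3\right) \left(\left(-11\right) \left(-8\right)\right)}{4} = -7 + \frac{\left(-3\right) 88}{4} = -7 + \frac{1}{4} \left(-264\right) = -7 - 66 = -73$)
$\frac{379966 - 309704}{q{\left(D \right)} + X{\left(287,-534 \right)}} = \frac{379966 - 309704}{-11 - 73} = \frac{70262}{-84} = 70262 \left(- \frac{1}{84}\right) = - \frac{35131}{42}$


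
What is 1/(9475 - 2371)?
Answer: 1/7104 ≈ 0.00014077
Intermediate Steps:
1/(9475 - 2371) = 1/7104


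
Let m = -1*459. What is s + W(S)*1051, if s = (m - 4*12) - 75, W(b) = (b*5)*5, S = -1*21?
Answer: -552357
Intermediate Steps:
m = -459
S = -21
W(b) = 25*b (W(b) = (5*b)*5 = 25*b)
s = -582 (s = (-459 - 4*12) - 75 = (-459 - 48) - 75 = -507 - 75 = -582)
s + W(S)*1051 = -582 + (25*(-21))*1051 = -582 - 525*1051 = -582 - 551775 = -552357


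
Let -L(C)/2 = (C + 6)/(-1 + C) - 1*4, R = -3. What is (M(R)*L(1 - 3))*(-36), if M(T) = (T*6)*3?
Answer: 20736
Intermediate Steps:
L(C) = 8 - 2*(6 + C)/(-1 + C) (L(C) = -2*((C + 6)/(-1 + C) - 1*4) = -2*((6 + C)/(-1 + C) - 4) = -2*(-4 + (6 + C)/(-1 + C)) = 8 - 2*(6 + C)/(-1 + C))
M(T) = 18*T (M(T) = (6*T)*3 = 18*T)
(M(R)*L(1 - 3))*(-36) = ((18*(-3))*(2*(-10 + 3*(1 - 3))/(-1 + (1 - 3))))*(-36) = -108*(-10 + 3*(-2))/(-1 - 2)*(-36) = -108*(-10 - 6)/(-3)*(-36) = -108*(-1)*(-16)/3*(-36) = -54*32/3*(-36) = -576*(-36) = 20736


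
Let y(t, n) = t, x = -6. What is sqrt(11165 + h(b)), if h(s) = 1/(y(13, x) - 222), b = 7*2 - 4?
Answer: 6*sqrt(13547171)/209 ≈ 105.66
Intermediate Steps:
b = 10 (b = 14 - 4 = 10)
h(s) = -1/209 (h(s) = 1/(13 - 222) = 1/(-209) = -1/209)
sqrt(11165 + h(b)) = sqrt(11165 - 1/209) = sqrt(2333484/209) = 6*sqrt(13547171)/209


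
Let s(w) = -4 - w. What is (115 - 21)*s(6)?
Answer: -940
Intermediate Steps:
(115 - 21)*s(6) = (115 - 21)*(-4 - 1*6) = 94*(-4 - 6) = 94*(-10) = -940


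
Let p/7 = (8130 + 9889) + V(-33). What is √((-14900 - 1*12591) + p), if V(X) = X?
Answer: √98411 ≈ 313.71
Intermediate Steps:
p = 125902 (p = 7*((8130 + 9889) - 33) = 7*(18019 - 33) = 7*17986 = 125902)
√((-14900 - 1*12591) + p) = √((-14900 - 1*12591) + 125902) = √((-14900 - 12591) + 125902) = √(-27491 + 125902) = √98411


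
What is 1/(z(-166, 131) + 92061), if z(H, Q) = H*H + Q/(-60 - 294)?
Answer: 354/42344287 ≈ 8.3600e-6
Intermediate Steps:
z(H, Q) = H² - Q/354 (z(H, Q) = H² + Q/(-354) = H² - Q/354)
1/(z(-166, 131) + 92061) = 1/(((-166)² - 1/354*131) + 92061) = 1/((27556 - 131/354) + 92061) = 1/(9754693/354 + 92061) = 1/(42344287/354) = 354/42344287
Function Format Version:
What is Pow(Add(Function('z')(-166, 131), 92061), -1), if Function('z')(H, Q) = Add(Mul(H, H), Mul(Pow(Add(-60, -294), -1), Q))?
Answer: Rational(354, 42344287) ≈ 8.3600e-6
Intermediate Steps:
Function('z')(H, Q) = Add(Pow(H, 2), Mul(Rational(-1, 354), Q)) (Function('z')(H, Q) = Add(Pow(H, 2), Mul(Pow(-354, -1), Q)) = Add(Pow(H, 2), Mul(Rational(-1, 354), Q)))
Pow(Add(Function('z')(-166, 131), 92061), -1) = Pow(Add(Add(Pow(-166, 2), Mul(Rational(-1, 354), 131)), 92061), -1) = Pow(Add(Add(27556, Rational(-131, 354)), 92061), -1) = Pow(Add(Rational(9754693, 354), 92061), -1) = Pow(Rational(42344287, 354), -1) = Rational(354, 42344287)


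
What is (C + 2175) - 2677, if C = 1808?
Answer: 1306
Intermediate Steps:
(C + 2175) - 2677 = (1808 + 2175) - 2677 = 3983 - 2677 = 1306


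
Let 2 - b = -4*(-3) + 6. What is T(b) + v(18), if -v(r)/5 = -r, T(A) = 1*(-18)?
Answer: 72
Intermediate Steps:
b = -16 (b = 2 - (-4*(-3) + 6) = 2 - (12 + 6) = 2 - 1*18 = 2 - 18 = -16)
T(A) = -18
v(r) = 5*r (v(r) = -(-5)*r = 5*r)
T(b) + v(18) = -18 + 5*18 = -18 + 90 = 72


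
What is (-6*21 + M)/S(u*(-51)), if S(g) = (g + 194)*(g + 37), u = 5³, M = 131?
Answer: 5/39175178 ≈ 1.2763e-7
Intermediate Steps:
u = 125
S(g) = (37 + g)*(194 + g) (S(g) = (194 + g)*(37 + g) = (37 + g)*(194 + g))
(-6*21 + M)/S(u*(-51)) = (-6*21 + 131)/(7178 + (125*(-51))² + 231*(125*(-51))) = (-126 + 131)/(7178 + (-6375)² + 231*(-6375)) = 5/(7178 + 40640625 - 1472625) = 5/39175178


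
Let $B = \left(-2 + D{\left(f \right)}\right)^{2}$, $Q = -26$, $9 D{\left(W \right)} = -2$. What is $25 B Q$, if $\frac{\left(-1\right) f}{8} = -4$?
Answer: $- \frac{260000}{81} \approx -3209.9$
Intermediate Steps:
$f = 32$ ($f = \left(-8\right) \left(-4\right) = 32$)
$D{\left(W \right)} = - \frac{2}{9}$ ($D{\left(W \right)} = \frac{1}{9} \left(-2\right) = - \frac{2}{9}$)
$B = \frac{400}{81}$ ($B = \left(-2 - \frac{2}{9}\right)^{2} = \left(- \frac{20}{9}\right)^{2} = \frac{400}{81} \approx 4.9383$)
$25 B Q = 25 \cdot \frac{400}{81} \left(-26\right) = \frac{10000}{81} \left(-26\right) = - \frac{260000}{81}$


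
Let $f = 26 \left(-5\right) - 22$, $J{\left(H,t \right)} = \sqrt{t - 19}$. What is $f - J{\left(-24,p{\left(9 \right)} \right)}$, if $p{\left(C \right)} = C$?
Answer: $-152 - i \sqrt{10} \approx -152.0 - 3.1623 i$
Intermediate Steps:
$J{\left(H,t \right)} = \sqrt{-19 + t}$
$f = -152$ ($f = -130 - 22 = -152$)
$f - J{\left(-24,p{\left(9 \right)} \right)} = -152 - \sqrt{-19 + 9} = -152 - \sqrt{-10} = -152 - i \sqrt{10}$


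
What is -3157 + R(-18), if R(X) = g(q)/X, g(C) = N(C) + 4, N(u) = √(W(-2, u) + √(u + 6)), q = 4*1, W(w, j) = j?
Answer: -28415/9 - √(4 + √10)/18 ≈ -3157.4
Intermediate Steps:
q = 4
N(u) = √(u + √(6 + u)) (N(u) = √(u + √(u + 6)) = √(u + √(6 + u)))
g(C) = 4 + √(C + √(6 + C)) (g(C) = √(C + √(6 + C)) + 4 = 4 + √(C + √(6 + C)))
R(X) = (4 + √(4 + √10))/X (R(X) = (4 + √(4 + √(6 + 4)))/X = (4 + √(4 + √10))/X)
-3157 + R(-18) = -3157 + (4 + √(4 + √10))/(-18) = -3157 - (4 + √(4 + √10))/18 = -3157 + (-2/9 - √(4 + √10)/18) = -28415/9 - √(4 + √10)/18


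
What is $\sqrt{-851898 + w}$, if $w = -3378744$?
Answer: $i \sqrt{4230642} \approx 2056.9 i$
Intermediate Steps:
$\sqrt{-851898 + w} = \sqrt{-851898 - 3378744} = \sqrt{-4230642} = i \sqrt{4230642}$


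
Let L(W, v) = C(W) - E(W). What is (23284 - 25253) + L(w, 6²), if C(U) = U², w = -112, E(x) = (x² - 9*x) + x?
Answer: -2865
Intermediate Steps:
E(x) = x² - 8*x
L(W, v) = W² - W*(-8 + W)
(23284 - 25253) + L(w, 6²) = (23284 - 25253) + 8*(-112) = -1969 - 896 = -2865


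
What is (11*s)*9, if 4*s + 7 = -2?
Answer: -891/4 ≈ -222.75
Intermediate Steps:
s = -9/4 (s = -7/4 + (1/4)*(-2) = -7/4 - 1/2 = -9/4 ≈ -2.2500)
(11*s)*9 = (11*(-9/4))*9 = -99/4*9 = -891/4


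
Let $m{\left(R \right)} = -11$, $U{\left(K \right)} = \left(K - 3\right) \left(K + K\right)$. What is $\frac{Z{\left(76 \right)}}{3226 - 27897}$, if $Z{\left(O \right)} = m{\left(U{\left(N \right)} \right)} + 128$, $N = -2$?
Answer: $- \frac{117}{24671} \approx -0.0047424$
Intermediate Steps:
$U{\left(K \right)} = 2 K \left(-3 + K\right)$ ($U{\left(K \right)} = \left(-3 + K\right) 2 K = 2 K \left(-3 + K\right)$)
$Z{\left(O \right)} = 117$ ($Z{\left(O \right)} = -11 + 128 = 117$)
$\frac{Z{\left(76 \right)}}{3226 - 27897} = \frac{117}{3226 - 27897} = \frac{117}{-24671} = 117 \left(- \frac{1}{24671}\right) = - \frac{117}{24671}$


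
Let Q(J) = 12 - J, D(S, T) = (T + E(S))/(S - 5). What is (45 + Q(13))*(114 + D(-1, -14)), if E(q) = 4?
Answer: 15268/3 ≈ 5089.3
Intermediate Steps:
D(S, T) = (4 + T)/(-5 + S) (D(S, T) = (T + 4)/(S - 5) = (4 + T)/(-5 + S))
(45 + Q(13))*(114 + D(-1, -14)) = (45 + (12 - 1*13))*(114 + (4 - 14)/(-5 - 1)) = (45 + (12 - 13))*(114 - 10/(-6)) = (45 - 1)*(114 - 1/6*(-10)) = 44*(114 + 5/3) = 44*(347/3) = 15268/3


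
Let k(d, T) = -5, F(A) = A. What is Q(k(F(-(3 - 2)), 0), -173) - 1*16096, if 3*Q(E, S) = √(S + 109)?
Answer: -16096 + 8*I/3 ≈ -16096.0 + 2.6667*I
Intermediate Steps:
Q(E, S) = √(109 + S)/3 (Q(E, S) = √(S + 109)/3 = √(109 + S)/3)
Q(k(F(-(3 - 2)), 0), -173) - 1*16096 = √(109 - 173)/3 - 1*16096 = √(-64)/3 - 16096 = (8*I)/3 - 16096 = 8*I/3 - 16096 = -16096 + 8*I/3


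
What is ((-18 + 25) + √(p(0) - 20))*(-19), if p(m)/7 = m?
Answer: -133 - 38*I*√5 ≈ -133.0 - 84.971*I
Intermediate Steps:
p(m) = 7*m
((-18 + 25) + √(p(0) - 20))*(-19) = ((-18 + 25) + √(7*0 - 20))*(-19) = (7 + √(0 - 20))*(-19) = (7 + √(-20))*(-19) = (7 + 2*I*√5)*(-19) = -133 - 38*I*√5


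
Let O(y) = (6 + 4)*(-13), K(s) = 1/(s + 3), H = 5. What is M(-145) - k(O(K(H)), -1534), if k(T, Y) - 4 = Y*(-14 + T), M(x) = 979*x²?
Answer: 20362575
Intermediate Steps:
K(s) = 1/(3 + s)
O(y) = -130 (O(y) = 10*(-13) = -130)
k(T, Y) = 4 + Y*(-14 + T)
M(-145) - k(O(K(H)), -1534) = 979*(-145)² - (4 - 14*(-1534) - 130*(-1534)) = 979*21025 - (4 + 21476 + 199420) = 20583475 - 1*220900 = 20583475 - 220900 = 20362575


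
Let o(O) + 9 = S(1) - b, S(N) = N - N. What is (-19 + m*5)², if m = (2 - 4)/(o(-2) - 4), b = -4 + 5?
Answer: 16384/49 ≈ 334.37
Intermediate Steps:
S(N) = 0
b = 1
o(O) = -10 (o(O) = -9 + (0 - 1*1) = -9 + (0 - 1) = -9 - 1 = -10)
m = ⅐ (m = (2 - 4)/(-10 - 4) = -2/(-14) = -2*(-1/14) = ⅐ ≈ 0.14286)
(-19 + m*5)² = (-19 + (⅐)*5)² = (-19 + 5/7)² = (-128/7)² = 16384/49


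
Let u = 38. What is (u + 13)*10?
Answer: 510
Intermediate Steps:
(u + 13)*10 = (38 + 13)*10 = 51*10 = 510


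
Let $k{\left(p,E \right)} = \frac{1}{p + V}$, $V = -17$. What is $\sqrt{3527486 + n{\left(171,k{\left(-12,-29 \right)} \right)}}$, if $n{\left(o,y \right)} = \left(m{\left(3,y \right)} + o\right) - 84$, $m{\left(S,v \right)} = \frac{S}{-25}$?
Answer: $\frac{\sqrt{88189322}}{5} \approx 1878.2$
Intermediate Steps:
$m{\left(S,v \right)} = - \frac{S}{25}$ ($m{\left(S,v \right)} = S \left(- \frac{1}{25}\right) = - \frac{S}{25}$)
$k{\left(p,E \right)} = \frac{1}{-17 + p}$ ($k{\left(p,E \right)} = \frac{1}{p - 17} = \frac{1}{-17 + p}$)
$n{\left(o,y \right)} = - \frac{2103}{25} + o$ ($n{\left(o,y \right)} = \left(\left(- \frac{1}{25}\right) 3 + o\right) - 84 = \left(- \frac{3}{25} + o\right) - 84 = - \frac{2103}{25} + o$)
$\sqrt{3527486 + n{\left(171,k{\left(-12,-29 \right)} \right)}} = \sqrt{3527486 + \left(- \frac{2103}{25} + 171\right)} = \sqrt{3527486 + \frac{2172}{25}} = \sqrt{\frac{88189322}{25}} = \frac{\sqrt{88189322}}{5}$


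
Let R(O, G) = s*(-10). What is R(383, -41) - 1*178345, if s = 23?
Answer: -178575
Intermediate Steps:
R(O, G) = -230 (R(O, G) = 23*(-10) = -230)
R(383, -41) - 1*178345 = -230 - 1*178345 = -230 - 178345 = -178575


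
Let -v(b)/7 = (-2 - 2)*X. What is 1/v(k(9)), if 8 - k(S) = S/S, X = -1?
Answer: -1/28 ≈ -0.035714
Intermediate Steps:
k(S) = 7 (k(S) = 8 - S/S = 8 - 1*1 = 8 - 1 = 7)
v(b) = -28 (v(b) = -7*(-2 - 2)*(-1) = -(-28)*(-1) = -7*4 = -28)
1/v(k(9)) = 1/(-28) = -1/28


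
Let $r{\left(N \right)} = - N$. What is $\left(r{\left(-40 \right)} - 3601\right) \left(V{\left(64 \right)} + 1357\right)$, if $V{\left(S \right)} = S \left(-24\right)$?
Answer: $637419$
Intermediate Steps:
$V{\left(S \right)} = - 24 S$
$\left(r{\left(-40 \right)} - 3601\right) \left(V{\left(64 \right)} + 1357\right) = \left(\left(-1\right) \left(-40\right) - 3601\right) \left(\left(-24\right) 64 + 1357\right) = \left(40 - 3601\right) \left(-1536 + 1357\right) = \left(-3561\right) \left(-179\right) = 637419$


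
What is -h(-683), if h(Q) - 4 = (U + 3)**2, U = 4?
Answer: -53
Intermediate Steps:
h(Q) = 53 (h(Q) = 4 + (4 + 3)**2 = 4 + 7**2 = 4 + 49 = 53)
-h(-683) = -1*53 = -53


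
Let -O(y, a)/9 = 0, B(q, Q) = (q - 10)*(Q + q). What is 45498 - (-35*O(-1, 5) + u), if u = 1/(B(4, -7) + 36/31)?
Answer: 27025781/594 ≈ 45498.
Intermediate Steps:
B(q, Q) = (-10 + q)*(Q + q)
O(y, a) = 0 (O(y, a) = -9*0 = 0)
u = 31/594 (u = 1/((4² - 10*(-7) - 10*4 - 7*4) + 36/31) = 1/((16 + 70 - 40 - 28) + 36*(1/31)) = 1/(18 + 36/31) = 1/(594/31) = 31/594 ≈ 0.052189)
45498 - (-35*O(-1, 5) + u) = 45498 - (-35*0 + 31/594) = 45498 - (0 + 31/594) = 45498 - 1*31/594 = 45498 - 31/594 = 27025781/594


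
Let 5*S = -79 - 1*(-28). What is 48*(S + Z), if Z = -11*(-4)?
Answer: 8112/5 ≈ 1622.4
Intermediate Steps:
Z = 44
S = -51/5 (S = (-79 - 1*(-28))/5 = (-79 + 28)/5 = (1/5)*(-51) = -51/5 ≈ -10.200)
48*(S + Z) = 48*(-51/5 + 44) = 48*(169/5) = 8112/5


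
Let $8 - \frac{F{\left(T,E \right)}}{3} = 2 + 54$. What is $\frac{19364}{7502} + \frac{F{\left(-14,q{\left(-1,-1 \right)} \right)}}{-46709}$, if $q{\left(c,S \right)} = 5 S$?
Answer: $\frac{452776682}{175205459} \approx 2.5843$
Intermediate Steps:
$F{\left(T,E \right)} = -144$ ($F{\left(T,E \right)} = 24 - 3 \left(2 + 54\right) = 24 - 168 = -144$)
$\frac{19364}{7502} + \frac{F{\left(-14,q{\left(-1,-1 \right)} \right)}}{-46709} = \frac{19364}{7502} - \frac{144}{-46709} = 19364 \cdot \frac{1}{7502} - - \frac{144}{46709} = \frac{9682}{3751} + \frac{144}{46709} = \frac{452776682}{175205459}$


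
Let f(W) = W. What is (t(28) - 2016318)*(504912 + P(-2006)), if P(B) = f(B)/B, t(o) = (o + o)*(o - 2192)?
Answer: -1079252547326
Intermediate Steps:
t(o) = 2*o*(-2192 + o) (t(o) = (2*o)*(-2192 + o) = 2*o*(-2192 + o))
P(B) = 1 (P(B) = B/B = 1)
(t(28) - 2016318)*(504912 + P(-2006)) = (2*28*(-2192 + 28) - 2016318)*(504912 + 1) = (2*28*(-2164) - 2016318)*504913 = (-121184 - 2016318)*504913 = -2137502*504913 = -1079252547326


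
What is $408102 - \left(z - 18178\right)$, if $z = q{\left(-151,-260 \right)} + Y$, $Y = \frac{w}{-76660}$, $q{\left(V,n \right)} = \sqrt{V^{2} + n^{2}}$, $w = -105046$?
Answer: $\frac{16339259877}{38330} - \sqrt{90401} \approx 4.2598 \cdot 10^{5}$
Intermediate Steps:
$Y = \frac{52523}{38330}$ ($Y = - \frac{105046}{-76660} = \left(-105046\right) \left(- \frac{1}{76660}\right) = \frac{52523}{38330} \approx 1.3703$)
$z = \frac{52523}{38330} + \sqrt{90401}$ ($z = \sqrt{\left(-151\right)^{2} + \left(-260\right)^{2}} + \frac{52523}{38330} = \sqrt{22801 + 67600} + \frac{52523}{38330} = \sqrt{90401} + \frac{52523}{38330} = \frac{52523}{38330} + \sqrt{90401} \approx 302.04$)
$408102 - \left(z - 18178\right) = 408102 - \left(\left(\frac{52523}{38330} + \sqrt{90401}\right) - 18178\right) = 408102 - \left(- \frac{696710217}{38330} + \sqrt{90401}\right) = 408102 + \left(\frac{696710217}{38330} - \sqrt{90401}\right) = \frac{16339259877}{38330} - \sqrt{90401}$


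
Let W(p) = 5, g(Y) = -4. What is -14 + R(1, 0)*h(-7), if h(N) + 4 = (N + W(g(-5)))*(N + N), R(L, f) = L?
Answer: 10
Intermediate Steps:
h(N) = -4 + 2*N*(5 + N) (h(N) = -4 + (N + 5)*(N + N) = -4 + (5 + N)*(2*N) = -4 + 2*N*(5 + N))
-14 + R(1, 0)*h(-7) = -14 + 1*(-4 + 2*(-7)**2 + 10*(-7)) = -14 + 1*(-4 + 2*49 - 70) = -14 + 1*(-4 + 98 - 70) = -14 + 1*24 = -14 + 24 = 10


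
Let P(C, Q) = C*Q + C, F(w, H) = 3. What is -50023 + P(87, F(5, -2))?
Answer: -49675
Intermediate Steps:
P(C, Q) = C + C*Q
-50023 + P(87, F(5, -2)) = -50023 + 87*(1 + 3) = -50023 + 87*4 = -50023 + 348 = -49675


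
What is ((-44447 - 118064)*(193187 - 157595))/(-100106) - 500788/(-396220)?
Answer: 286477858846021/4957999915 ≈ 57781.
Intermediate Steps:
((-44447 - 118064)*(193187 - 157595))/(-100106) - 500788/(-396220) = -162511*35592*(-1/100106) - 500788*(-1/396220) = -5784091512*(-1/100106) + 125197/99055 = 2892045756/50053 + 125197/99055 = 286477858846021/4957999915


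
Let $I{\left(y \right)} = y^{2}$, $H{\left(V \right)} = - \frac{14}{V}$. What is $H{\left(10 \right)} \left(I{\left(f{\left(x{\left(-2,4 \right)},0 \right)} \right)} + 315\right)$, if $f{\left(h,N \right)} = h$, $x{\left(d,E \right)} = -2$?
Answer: $- \frac{2233}{5} \approx -446.6$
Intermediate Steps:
$H{\left(10 \right)} \left(I{\left(f{\left(x{\left(-2,4 \right)},0 \right)} \right)} + 315\right) = - \frac{14}{10} \left(\left(-2\right)^{2} + 315\right) = \left(-14\right) \frac{1}{10} \left(4 + 315\right) = \left(- \frac{7}{5}\right) 319 = - \frac{2233}{5}$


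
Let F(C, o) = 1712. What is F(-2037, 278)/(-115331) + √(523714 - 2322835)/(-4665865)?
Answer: -1712/115331 - I*√1799121/4665865 ≈ -0.014844 - 0.00028747*I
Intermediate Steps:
F(-2037, 278)/(-115331) + √(523714 - 2322835)/(-4665865) = 1712/(-115331) + √(523714 - 2322835)/(-4665865) = 1712*(-1/115331) + √(-1799121)*(-1/4665865) = -1712/115331 + (I*√1799121)*(-1/4665865) = -1712/115331 - I*√1799121/4665865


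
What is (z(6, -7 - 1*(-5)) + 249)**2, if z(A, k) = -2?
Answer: 61009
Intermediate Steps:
(z(6, -7 - 1*(-5)) + 249)**2 = (-2 + 249)**2 = 247**2 = 61009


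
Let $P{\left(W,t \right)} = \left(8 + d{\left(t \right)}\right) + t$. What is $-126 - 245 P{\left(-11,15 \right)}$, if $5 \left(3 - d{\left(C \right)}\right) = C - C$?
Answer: $-6496$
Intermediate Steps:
$d{\left(C \right)} = 3$ ($d{\left(C \right)} = 3 - \frac{C - C}{5} = 3 - 0 = 3 + 0 = 3$)
$P{\left(W,t \right)} = 11 + t$ ($P{\left(W,t \right)} = \left(8 + 3\right) + t = 11 + t$)
$-126 - 245 P{\left(-11,15 \right)} = -126 - 245 \left(11 + 15\right) = -126 - 6370 = -6496$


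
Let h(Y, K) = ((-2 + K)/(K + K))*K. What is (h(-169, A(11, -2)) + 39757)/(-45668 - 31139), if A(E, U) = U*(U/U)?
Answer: -39755/76807 ≈ -0.51760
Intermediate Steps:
A(E, U) = U (A(E, U) = U*1 = U)
h(Y, K) = -1 + K/2 (h(Y, K) = ((-2 + K)/((2*K)))*K = ((-2 + K)*(1/(2*K)))*K = ((-2 + K)/(2*K))*K = -1 + K/2)
(h(-169, A(11, -2)) + 39757)/(-45668 - 31139) = ((-1 + (½)*(-2)) + 39757)/(-45668 - 31139) = ((-1 - 1) + 39757)/(-76807) = (-2 + 39757)*(-1/76807) = 39755*(-1/76807) = -39755/76807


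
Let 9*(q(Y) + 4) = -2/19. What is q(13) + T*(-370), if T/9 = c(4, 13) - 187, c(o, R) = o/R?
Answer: 1381997692/2223 ≈ 6.2168e+5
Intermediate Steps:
q(Y) = -686/171 (q(Y) = -4 + (-2/19)/9 = -4 + (-2*1/19)/9 = -4 + (1/9)*(-2/19) = -4 - 2/171 = -686/171)
T = -21843/13 (T = 9*(4/13 - 187) = 9*(-2427/13) = -21843/13 ≈ -1680.2)
q(13) + T*(-370) = -686/171 - 21843/13*(-370) = -686/171 + 8081910/13 = 1381997692/2223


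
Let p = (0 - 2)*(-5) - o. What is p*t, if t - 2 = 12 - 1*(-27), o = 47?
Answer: -1517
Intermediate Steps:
t = 41 (t = 2 + (12 - 1*(-27)) = 2 + (12 + 27) = 2 + 39 = 41)
p = -37 (p = (0 - 2)*(-5) - 1*47 = -2*(-5) - 47 = 10 - 47 = -37)
p*t = -37*41 = -1517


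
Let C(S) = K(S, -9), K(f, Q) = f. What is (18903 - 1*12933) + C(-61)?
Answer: 5909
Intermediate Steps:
C(S) = S
(18903 - 1*12933) + C(-61) = (18903 - 1*12933) - 61 = (18903 - 12933) - 61 = 5970 - 61 = 5909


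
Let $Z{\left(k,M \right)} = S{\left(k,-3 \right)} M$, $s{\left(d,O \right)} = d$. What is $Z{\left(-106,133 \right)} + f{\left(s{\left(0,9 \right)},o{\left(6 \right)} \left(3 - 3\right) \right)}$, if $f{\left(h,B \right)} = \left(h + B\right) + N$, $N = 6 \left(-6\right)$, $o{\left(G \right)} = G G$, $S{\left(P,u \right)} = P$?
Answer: $-14134$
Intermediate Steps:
$o{\left(G \right)} = G^{2}$
$Z{\left(k,M \right)} = M k$ ($Z{\left(k,M \right)} = k M = M k$)
$N = -36$
$f{\left(h,B \right)} = -36 + B + h$ ($f{\left(h,B \right)} = \left(h + B\right) - 36 = \left(B + h\right) - 36 = -36 + B + h$)
$Z{\left(-106,133 \right)} + f{\left(s{\left(0,9 \right)},o{\left(6 \right)} \left(3 - 3\right) \right)} = 133 \left(-106\right) + \left(-36 + 6^{2} \left(3 - 3\right) + 0\right) = -14098 + \left(-36 + 36 \cdot 0 + 0\right) = -14098 + \left(-36 + 0 + 0\right) = -14098 - 36 = -14134$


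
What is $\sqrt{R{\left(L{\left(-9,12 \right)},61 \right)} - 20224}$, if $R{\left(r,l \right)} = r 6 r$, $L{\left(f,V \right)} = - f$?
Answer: $i \sqrt{19738} \approx 140.49 i$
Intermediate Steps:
$R{\left(r,l \right)} = 6 r^{2}$ ($R{\left(r,l \right)} = 6 r r = 6 r^{2}$)
$\sqrt{R{\left(L{\left(-9,12 \right)},61 \right)} - 20224} = \sqrt{6 \left(\left(-1\right) \left(-9\right)\right)^{2} - 20224} = \sqrt{6 \cdot 9^{2} - 20224} = \sqrt{6 \cdot 81 - 20224} = \sqrt{486 - 20224} = \sqrt{-19738} = i \sqrt{19738}$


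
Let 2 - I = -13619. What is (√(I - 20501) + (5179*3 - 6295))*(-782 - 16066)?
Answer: -155709216 - 67392*I*√430 ≈ -1.5571e+8 - 1.3975e+6*I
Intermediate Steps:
I = 13621 (I = 2 - 1*(-13619) = 2 + 13619 = 13621)
(√(I - 20501) + (5179*3 - 6295))*(-782 - 16066) = (√(13621 - 20501) + (5179*3 - 6295))*(-782 - 16066) = (√(-6880) + (15537 - 6295))*(-16848) = (4*I*√430 + 9242)*(-16848) = (9242 + 4*I*√430)*(-16848) = -155709216 - 67392*I*√430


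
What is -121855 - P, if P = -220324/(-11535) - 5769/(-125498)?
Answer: -176427382409417/1447619430 ≈ -1.2187e+5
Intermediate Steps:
P = 27716766767/1447619430 (P = -220324*(-1/11535) - 5769*(-1/125498) = 220324/11535 + 5769/125498 = 27716766767/1447619430 ≈ 19.146)
-121855 - P = -121855 - 1*27716766767/1447619430 = -121855 - 27716766767/1447619430 = -176427382409417/1447619430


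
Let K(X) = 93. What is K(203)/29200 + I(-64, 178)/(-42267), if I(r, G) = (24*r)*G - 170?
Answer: 109485047/16906800 ≈ 6.4758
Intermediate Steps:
I(r, G) = -170 + 24*G*r (I(r, G) = 24*G*r - 170 = -170 + 24*G*r)
K(203)/29200 + I(-64, 178)/(-42267) = 93/29200 + (-170 + 24*178*(-64))/(-42267) = 93*(1/29200) + (-170 - 273408)*(-1/42267) = 93/29200 - 273578*(-1/42267) = 93/29200 + 273578/42267 = 109485047/16906800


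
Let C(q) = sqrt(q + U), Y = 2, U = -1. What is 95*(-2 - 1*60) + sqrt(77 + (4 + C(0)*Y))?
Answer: -5890 + sqrt(81 + 2*I) ≈ -5881.0 + 0.1111*I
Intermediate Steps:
C(q) = sqrt(-1 + q) (C(q) = sqrt(q - 1) = sqrt(-1 + q))
95*(-2 - 1*60) + sqrt(77 + (4 + C(0)*Y)) = 95*(-2 - 1*60) + sqrt(77 + (4 + sqrt(-1 + 0)*2)) = 95*(-2 - 60) + sqrt(77 + (4 + sqrt(-1)*2)) = 95*(-62) + sqrt(77 + (4 + I*2)) = -5890 + sqrt(77 + (4 + 2*I)) = -5890 + sqrt(81 + 2*I)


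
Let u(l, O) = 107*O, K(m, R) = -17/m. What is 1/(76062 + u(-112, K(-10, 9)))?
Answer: 10/762439 ≈ 1.3116e-5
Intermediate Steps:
1/(76062 + u(-112, K(-10, 9))) = 1/(76062 + 107*(-17/(-10))) = 1/(76062 + 107*(-17*(-⅒))) = 1/(76062 + 107*(17/10)) = 1/(76062 + 1819/10) = 1/(762439/10) = 10/762439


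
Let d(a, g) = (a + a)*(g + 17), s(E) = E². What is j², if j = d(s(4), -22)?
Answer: 25600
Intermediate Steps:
d(a, g) = 2*a*(17 + g) (d(a, g) = (2*a)*(17 + g) = 2*a*(17 + g))
j = -160 (j = 2*4²*(17 - 22) = 2*16*(-5) = -160)
j² = (-160)² = 25600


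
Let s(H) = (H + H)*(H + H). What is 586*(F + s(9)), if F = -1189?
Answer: -506890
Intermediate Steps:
s(H) = 4*H**2 (s(H) = (2*H)*(2*H) = 4*H**2)
586*(F + s(9)) = 586*(-1189 + 4*9**2) = 586*(-1189 + 4*81) = 586*(-1189 + 324) = 586*(-865) = -506890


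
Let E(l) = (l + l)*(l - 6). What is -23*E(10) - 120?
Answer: -1960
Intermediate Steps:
E(l) = 2*l*(-6 + l) (E(l) = (2*l)*(-6 + l) = 2*l*(-6 + l))
-23*E(10) - 120 = -46*10*(-6 + 10) - 120 = -46*10*4 - 120 = -23*80 - 120 = -1840 - 120 = -1960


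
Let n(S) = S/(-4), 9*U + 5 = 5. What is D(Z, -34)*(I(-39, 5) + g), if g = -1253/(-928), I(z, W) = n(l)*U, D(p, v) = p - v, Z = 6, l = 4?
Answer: 6265/116 ≈ 54.009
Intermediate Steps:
U = 0 (U = -5/9 + (⅑)*5 = -5/9 + 5/9 = 0)
n(S) = -S/4 (n(S) = S*(-¼) = -S/4)
I(z, W) = 0 (I(z, W) = -¼*4*0 = -1*0 = 0)
g = 1253/928 (g = -1253*(-1/928) = 1253/928 ≈ 1.3502)
D(Z, -34)*(I(-39, 5) + g) = (6 - 1*(-34))*(0 + 1253/928) = (6 + 34)*(1253/928) = 40*(1253/928) = 6265/116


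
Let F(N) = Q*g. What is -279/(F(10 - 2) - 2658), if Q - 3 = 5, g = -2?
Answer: 279/2674 ≈ 0.10434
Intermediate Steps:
Q = 8 (Q = 3 + 5 = 8)
F(N) = -16 (F(N) = 8*(-2) = -16)
-279/(F(10 - 2) - 2658) = -279/(-16 - 2658) = -279/(-2674) = -1/2674*(-279) = 279/2674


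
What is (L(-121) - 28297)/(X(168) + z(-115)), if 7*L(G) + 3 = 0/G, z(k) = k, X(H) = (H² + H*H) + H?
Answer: -198082/395507 ≈ -0.50083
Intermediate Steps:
X(H) = H + 2*H² (X(H) = (H² + H²) + H = 2*H² + H = H + 2*H²)
L(G) = -3/7 (L(G) = -3/7 + (0/G)/7 = -3/7 + (⅐)*0 = -3/7 + 0 = -3/7)
(L(-121) - 28297)/(X(168) + z(-115)) = (-3/7 - 28297)/(168*(1 + 2*168) - 115) = -198082/(7*(168*(1 + 336) - 115)) = -198082/(7*(168*337 - 115)) = -198082/(7*(56616 - 115)) = -198082/7/56501 = -198082/7*1/56501 = -198082/395507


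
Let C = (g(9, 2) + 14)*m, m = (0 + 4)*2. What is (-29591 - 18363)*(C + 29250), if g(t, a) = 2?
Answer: -1408792612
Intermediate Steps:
m = 8 (m = 4*2 = 8)
C = 128 (C = (2 + 14)*8 = 16*8 = 128)
(-29591 - 18363)*(C + 29250) = (-29591 - 18363)*(128 + 29250) = -47954*29378 = -1408792612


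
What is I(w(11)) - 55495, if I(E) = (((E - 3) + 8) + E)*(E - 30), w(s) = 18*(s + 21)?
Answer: 576227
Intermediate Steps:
w(s) = 378 + 18*s (w(s) = 18*(21 + s) = 378 + 18*s)
I(E) = (-30 + E)*(5 + 2*E) (I(E) = (((-3 + E) + 8) + E)*(-30 + E) = ((5 + E) + E)*(-30 + E) = (5 + 2*E)*(-30 + E) = (-30 + E)*(5 + 2*E))
I(w(11)) - 55495 = (-150 - 55*(378 + 18*11) + 2*(378 + 18*11)²) - 55495 = (-150 - 55*(378 + 198) + 2*(378 + 198)²) - 55495 = (-150 - 55*576 + 2*576²) - 55495 = (-150 - 31680 + 2*331776) - 55495 = (-150 - 31680 + 663552) - 55495 = 631722 - 55495 = 576227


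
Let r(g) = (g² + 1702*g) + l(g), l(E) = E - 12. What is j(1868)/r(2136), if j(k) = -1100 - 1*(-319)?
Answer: -781/8200092 ≈ -9.5243e-5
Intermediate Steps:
l(E) = -12 + E
r(g) = -12 + g² + 1703*g (r(g) = (g² + 1702*g) + (-12 + g) = -12 + g² + 1703*g)
j(k) = -781 (j(k) = -1100 + 319 = -781)
j(1868)/r(2136) = -781/(-12 + 2136² + 1703*2136) = -781/(-12 + 4562496 + 3637608) = -781/8200092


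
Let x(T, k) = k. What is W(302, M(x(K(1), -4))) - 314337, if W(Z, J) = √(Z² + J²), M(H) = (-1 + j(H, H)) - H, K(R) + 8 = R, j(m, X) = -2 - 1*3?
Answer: -314337 + 2*√22802 ≈ -3.1404e+5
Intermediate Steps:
j(m, X) = -5 (j(m, X) = -2 - 3 = -5)
K(R) = -8 + R
M(H) = -6 - H (M(H) = (-1 - 5) - H = -6 - H)
W(Z, J) = √(J² + Z²)
W(302, M(x(K(1), -4))) - 314337 = √((-6 - 1*(-4))² + 302²) - 314337 = √((-6 + 4)² + 91204) - 314337 = √((-2)² + 91204) - 314337 = √(4 + 91204) - 314337 = √91208 - 314337 = 2*√22802 - 314337 = -314337 + 2*√22802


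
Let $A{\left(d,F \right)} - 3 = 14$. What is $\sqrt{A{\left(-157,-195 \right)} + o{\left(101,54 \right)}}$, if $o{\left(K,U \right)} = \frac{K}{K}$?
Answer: $3 \sqrt{2} \approx 4.2426$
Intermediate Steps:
$o{\left(K,U \right)} = 1$
$A{\left(d,F \right)} = 17$ ($A{\left(d,F \right)} = 3 + 14 = 17$)
$\sqrt{A{\left(-157,-195 \right)} + o{\left(101,54 \right)}} = \sqrt{17 + 1} = \sqrt{18} = 3 \sqrt{2}$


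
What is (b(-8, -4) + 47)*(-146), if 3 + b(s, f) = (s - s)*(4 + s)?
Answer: -6424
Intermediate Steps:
b(s, f) = -3 (b(s, f) = -3 + (s - s)*(4 + s) = -3 + 0*(4 + s) = -3 + 0 = -3)
(b(-8, -4) + 47)*(-146) = (-3 + 47)*(-146) = 44*(-146) = -6424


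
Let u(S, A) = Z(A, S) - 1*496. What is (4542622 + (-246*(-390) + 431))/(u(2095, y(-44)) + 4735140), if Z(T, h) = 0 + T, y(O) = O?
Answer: 1546331/1578200 ≈ 0.97981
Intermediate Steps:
Z(T, h) = T
u(S, A) = -496 + A (u(S, A) = A - 1*496 = A - 496 = -496 + A)
(4542622 + (-246*(-390) + 431))/(u(2095, y(-44)) + 4735140) = (4542622 + (-246*(-390) + 431))/((-496 - 44) + 4735140) = (4542622 + (95940 + 431))/(-540 + 4735140) = (4542622 + 96371)/4734600 = 4638993*(1/4734600) = 1546331/1578200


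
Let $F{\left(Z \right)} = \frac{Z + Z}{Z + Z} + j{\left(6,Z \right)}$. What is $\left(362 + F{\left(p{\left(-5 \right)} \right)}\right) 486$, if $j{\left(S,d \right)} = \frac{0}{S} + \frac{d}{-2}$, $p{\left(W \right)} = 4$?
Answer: $175446$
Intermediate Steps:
$j{\left(S,d \right)} = - \frac{d}{2}$ ($j{\left(S,d \right)} = 0 + d \left(- \frac{1}{2}\right) = 0 - \frac{d}{2} = - \frac{d}{2}$)
$F{\left(Z \right)} = 1 - \frac{Z}{2}$ ($F{\left(Z \right)} = \frac{Z + Z}{Z + Z} - \frac{Z}{2} = \frac{2 Z}{2 Z} - \frac{Z}{2} = 2 Z \frac{1}{2 Z} - \frac{Z}{2} = 1 - \frac{Z}{2}$)
$\left(362 + F{\left(p{\left(-5 \right)} \right)}\right) 486 = \left(362 + \left(1 - 2\right)\right) 486 = \left(362 - 1\right) 486 = 361 \cdot 486 = 175446$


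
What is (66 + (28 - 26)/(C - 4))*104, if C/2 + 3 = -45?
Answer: 171548/25 ≈ 6861.9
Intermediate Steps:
C = -96 (C = -6 + 2*(-45) = -6 - 90 = -96)
(66 + (28 - 26)/(C - 4))*104 = (66 + (28 - 26)/(-96 - 4))*104 = (66 + 2/(-100))*104 = (66 + 2*(-1/100))*104 = (66 - 1/50)*104 = (3299/50)*104 = 171548/25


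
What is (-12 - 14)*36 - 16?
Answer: -952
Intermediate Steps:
(-12 - 14)*36 - 16 = -26*36 - 16 = -936 - 16 = -952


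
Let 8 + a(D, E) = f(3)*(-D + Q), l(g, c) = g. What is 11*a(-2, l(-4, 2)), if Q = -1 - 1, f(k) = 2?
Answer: -88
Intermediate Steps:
Q = -2
a(D, E) = -12 - 2*D (a(D, E) = -8 + 2*(-D - 2) = -8 + 2*(-2 - D) = -8 + (-4 - 2*D) = -12 - 2*D)
11*a(-2, l(-4, 2)) = 11*(-12 - 2*(-2)) = 11*(-12 + 4) = 11*(-8) = -88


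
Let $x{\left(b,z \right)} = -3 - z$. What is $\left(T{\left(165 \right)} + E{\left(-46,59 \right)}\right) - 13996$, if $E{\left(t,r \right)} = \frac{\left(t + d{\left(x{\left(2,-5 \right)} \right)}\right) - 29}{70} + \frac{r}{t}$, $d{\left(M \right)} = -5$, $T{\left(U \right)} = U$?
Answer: $- \frac{4454363}{322} \approx -13833.0$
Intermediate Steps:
$E{\left(t,r \right)} = - \frac{17}{35} + \frac{t}{70} + \frac{r}{t}$ ($E{\left(t,r \right)} = \frac{\left(t - 5\right) - 29}{70} + \frac{r}{t} = \left(\left(-5 + t\right) - 29\right) \frac{1}{70} + \frac{r}{t} = \left(-34 + t\right) \frac{1}{70} + \frac{r}{t} = \left(- \frac{17}{35} + \frac{t}{70}\right) + \frac{r}{t} = - \frac{17}{35} + \frac{t}{70} + \frac{r}{t}$)
$\left(T{\left(165 \right)} + E{\left(-46,59 \right)}\right) - 13996 = \left(165 + \frac{59 + \frac{1}{70} \left(-46\right) \left(-34 - 46\right)}{-46}\right) - 13996 = \left(165 - \frac{59 + \frac{1}{70} \left(-46\right) \left(-80\right)}{46}\right) - 13996 = \left(165 - \frac{59 + \frac{368}{7}}{46}\right) - 13996 = \left(165 - \frac{781}{322}\right) - 13996 = \frac{52349}{322} - 13996 = - \frac{4454363}{322}$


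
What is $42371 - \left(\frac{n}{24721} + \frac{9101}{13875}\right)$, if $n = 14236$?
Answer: $\frac{14532994677304}{343003875} \approx 42370.0$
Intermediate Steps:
$42371 - \left(\frac{n}{24721} + \frac{9101}{13875}\right) = 42371 - \left(\frac{14236}{24721} + \frac{9101}{13875}\right) = 42371 - \frac{422510321}{343003875} = \frac{14532994677304}{343003875}$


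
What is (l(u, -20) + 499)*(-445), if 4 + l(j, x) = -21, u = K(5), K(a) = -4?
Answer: -210930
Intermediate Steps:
u = -4
l(j, x) = -25 (l(j, x) = -4 - 21 = -25)
(l(u, -20) + 499)*(-445) = (-25 + 499)*(-445) = 474*(-445) = -210930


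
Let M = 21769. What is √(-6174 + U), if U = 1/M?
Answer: I*√2925792893045/21769 ≈ 78.575*I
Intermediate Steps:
U = 1/21769 ≈ 4.5937e-5
√(-6174 + U) = √(-6174 + 1/21769) = √(-134401805/21769) = I*√2925792893045/21769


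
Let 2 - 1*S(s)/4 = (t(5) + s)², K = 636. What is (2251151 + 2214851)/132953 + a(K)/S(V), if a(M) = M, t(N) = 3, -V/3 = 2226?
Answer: 198985480289719/5923803744719 ≈ 33.591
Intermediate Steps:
V = -6678 (V = -3*2226 = -6678)
S(s) = 8 - 4*(3 + s)²
(2251151 + 2214851)/132953 + a(K)/S(V) = (2251151 + 2214851)/132953 + 636/(8 - 4*(3 - 6678)²) = 4466002*(1/132953) + 636/(8 - 4*(-6675)²) = 4466002/132953 + 636/(8 - 4*44555625) = 4466002/132953 + 636/(8 - 178222500) = 4466002/132953 + 636/(-178222492) = 4466002/132953 + 636*(-1/178222492) = 4466002/132953 - 159/44555623 = 198985480289719/5923803744719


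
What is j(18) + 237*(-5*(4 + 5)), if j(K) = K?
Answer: -10647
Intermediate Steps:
j(18) + 237*(-5*(4 + 5)) = 18 + 237*(-5*(4 + 5)) = 18 + 237*(-5*9) = 18 + 237*(-45) = 18 - 10665 = -10647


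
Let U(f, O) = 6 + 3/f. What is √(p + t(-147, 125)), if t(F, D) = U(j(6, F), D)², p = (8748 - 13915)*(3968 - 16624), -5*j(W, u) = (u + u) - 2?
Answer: √5729524659713/296 ≈ 8086.6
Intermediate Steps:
j(W, u) = ⅖ - 2*u/5 (j(W, u) = -((u + u) - 2)/5 = -(2*u - 2)/5 = -(-2 + 2*u)/5 = ⅖ - 2*u/5)
p = 65393552 (p = -5167*(-12656) = 65393552)
t(F, D) = (6 + 3/(⅖ - 2*F/5))²
√(p + t(-147, 125)) = √(65393552 + 9*(-9 + 4*(-147))²/(4*(-1 - 147)²)) = √(65393552 + (9/4)*(-9 - 588)²/(-148)²) = √(65393552 + (9/4)*(1/21904)*(-597)²) = √(65393552 + (9/4)*(1/21904)*356409) = √(65393552 + 3207681/87616) = √(5729524659713/87616) = √5729524659713/296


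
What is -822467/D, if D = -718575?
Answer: 822467/718575 ≈ 1.1446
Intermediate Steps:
-822467/D = -822467/(-718575) = -822467*(-1/718575) = 822467/718575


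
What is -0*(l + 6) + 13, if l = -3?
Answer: 13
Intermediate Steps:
-0*(l + 6) + 13 = -0*(-3 + 6) + 13 = -0*3 + 13 = -35*0 + 13 = 0 + 13 = 13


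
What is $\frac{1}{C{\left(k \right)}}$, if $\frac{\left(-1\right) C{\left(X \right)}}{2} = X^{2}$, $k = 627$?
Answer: $- \frac{1}{786258} \approx -1.2718 \cdot 10^{-6}$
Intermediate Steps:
$C{\left(X \right)} = - 2 X^{2}$
$\frac{1}{C{\left(k \right)}} = \frac{1}{\left(-2\right) 627^{2}} = \frac{1}{\left(-2\right) 393129} = \frac{1}{-786258} = - \frac{1}{786258}$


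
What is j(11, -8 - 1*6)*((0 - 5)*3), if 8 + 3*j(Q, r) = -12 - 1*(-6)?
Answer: 70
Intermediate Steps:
j(Q, r) = -14/3 (j(Q, r) = -8/3 + (-12 - 1*(-6))/3 = -8/3 + (-12 + 6)/3 = -8/3 + (⅓)*(-6) = -8/3 - 2 = -14/3)
j(11, -8 - 1*6)*((0 - 5)*3) = -14*(0 - 5)*3/3 = -(-70)*3/3 = -14/3*(-15) = 70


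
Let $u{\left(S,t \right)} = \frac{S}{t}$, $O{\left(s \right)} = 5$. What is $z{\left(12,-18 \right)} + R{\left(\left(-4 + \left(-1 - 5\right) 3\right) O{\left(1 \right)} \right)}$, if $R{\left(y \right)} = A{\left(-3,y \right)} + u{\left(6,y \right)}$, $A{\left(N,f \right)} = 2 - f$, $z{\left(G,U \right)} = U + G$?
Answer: $\frac{5827}{55} \approx 105.95$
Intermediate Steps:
$z{\left(G,U \right)} = G + U$
$R{\left(y \right)} = 2 - y + \frac{6}{y}$ ($R{\left(y \right)} = \left(2 - y\right) + \frac{6}{y} = 2 - y + \frac{6}{y}$)
$z{\left(12,-18 \right)} + R{\left(\left(-4 + \left(-1 - 5\right) 3\right) O{\left(1 \right)} \right)} = \left(12 - 18\right) + \left(2 - \left(-4 + \left(-1 - 5\right) 3\right) 5 + \frac{6}{\left(-4 + \left(-1 - 5\right) 3\right) 5}\right) = -6 + \left(2 - \left(-4 - 18\right) 5 + \frac{6}{\left(-4 - 18\right) 5}\right) = -6 + \left(2 - \left(-22\right) 5 + \frac{6}{\left(-22\right) 5}\right) = -6 + \left(2 - -110 + \frac{6}{-110}\right) = -6 + \left(2 + 110 + 6 \left(- \frac{1}{110}\right)\right) = -6 + \left(2 + 110 - \frac{3}{55}\right) = -6 + \frac{6157}{55} = \frac{5827}{55}$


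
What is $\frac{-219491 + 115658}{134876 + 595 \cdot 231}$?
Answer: $- \frac{103833}{272321} \approx -0.38129$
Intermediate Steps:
$\frac{-219491 + 115658}{134876 + 595 \cdot 231} = - \frac{103833}{134876 + 137445} = - \frac{103833}{272321}$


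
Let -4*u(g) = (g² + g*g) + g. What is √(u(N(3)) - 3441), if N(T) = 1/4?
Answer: 3*I*√24470/8 ≈ 58.661*I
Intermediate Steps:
N(T) = ¼
u(g) = -g²/2 - g/4 (u(g) = -((g² + g*g) + g)/4 = -((g² + g²) + g)/4 = -(2*g² + g)/4 = -(g + 2*g²)/4 = -g²/2 - g/4)
√(u(N(3)) - 3441) = √(-¼*¼*(1 + 2*(¼)) - 3441) = √(-¼*¼*(1 + ½) - 3441) = √(-¼*¼*3/2 - 3441) = √(-3/32 - 3441) = √(-110115/32) = 3*I*√24470/8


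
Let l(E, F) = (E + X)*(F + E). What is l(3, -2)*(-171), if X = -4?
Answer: 171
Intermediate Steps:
l(E, F) = (-4 + E)*(E + F) (l(E, F) = (E - 4)*(F + E) = (-4 + E)*(E + F))
l(3, -2)*(-171) = (3**2 - 4*3 - 4*(-2) + 3*(-2))*(-171) = (9 - 12 + 8 - 6)*(-171) = -1*(-171) = 171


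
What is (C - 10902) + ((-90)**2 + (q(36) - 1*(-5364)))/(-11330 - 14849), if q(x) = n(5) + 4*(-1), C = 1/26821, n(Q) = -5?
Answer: -7655166997394/702146959 ≈ -10903.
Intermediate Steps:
C = 1/26821 ≈ 3.7284e-5
q(x) = -9 (q(x) = -5 + 4*(-1) = -5 - 4 = -9)
(C - 10902) + ((-90)**2 + (q(36) - 1*(-5364)))/(-11330 - 14849) = (1/26821 - 10902) + ((-90)**2 + (-9 - 1*(-5364)))/(-11330 - 14849) = -292402541/26821 + (8100 + (-9 + 5364))/(-26179) = -292402541/26821 + (8100 + 5355)*(-1/26179) = -292402541/26821 + 13455*(-1/26179) = -292402541/26821 - 13455/26179 = -7655166997394/702146959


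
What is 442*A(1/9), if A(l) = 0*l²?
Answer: 0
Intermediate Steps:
A(l) = 0
442*A(1/9) = 442*0 = 0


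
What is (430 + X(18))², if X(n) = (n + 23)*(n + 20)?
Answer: 3952144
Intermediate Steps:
X(n) = (20 + n)*(23 + n) (X(n) = (23 + n)*(20 + n) = (20 + n)*(23 + n))
(430 + X(18))² = (430 + (460 + 18² + 43*18))² = (430 + (460 + 324 + 774))² = (430 + 1558)² = 1988² = 3952144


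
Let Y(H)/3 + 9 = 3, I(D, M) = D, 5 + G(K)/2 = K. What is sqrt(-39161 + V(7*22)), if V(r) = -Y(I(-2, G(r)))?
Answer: I*sqrt(39143) ≈ 197.85*I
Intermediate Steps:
G(K) = -10 + 2*K
Y(H) = -18 (Y(H) = -27 + 3*3 = -27 + 9 = -18)
V(r) = 18 (V(r) = -1*(-18) = 18)
sqrt(-39161 + V(7*22)) = sqrt(-39161 + 18) = sqrt(-39143) = I*sqrt(39143)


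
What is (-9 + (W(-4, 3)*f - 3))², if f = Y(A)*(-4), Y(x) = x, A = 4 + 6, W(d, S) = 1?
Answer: 2704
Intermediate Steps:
A = 10
f = -40 (f = 10*(-4) = -40)
(-9 + (W(-4, 3)*f - 3))² = (-9 + (1*(-40) - 3))² = (-9 + (-40 - 3))² = (-9 - 43)² = (-52)² = 2704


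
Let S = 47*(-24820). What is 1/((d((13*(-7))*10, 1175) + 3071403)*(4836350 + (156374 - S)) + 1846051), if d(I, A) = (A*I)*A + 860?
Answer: -1/7719383931859517 ≈ -1.2954e-16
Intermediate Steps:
S = -1166540
d(I, A) = 860 + I*A**2 (d(I, A) = I*A**2 + 860 = 860 + I*A**2)
1/((d((13*(-7))*10, 1175) + 3071403)*(4836350 + (156374 - S)) + 1846051) = 1/(((860 + ((13*(-7))*10)*1175**2) + 3071403)*(4836350 + (156374 - 1*(-1166540))) + 1846051) = 1/(((860 - 91*10*1380625) + 3071403)*(4836350 + (156374 + 1166540)) + 1846051) = 1/(((860 - 910*1380625) + 3071403)*(4836350 + 1322914) + 1846051) = 1/(((860 - 1256368750) + 3071403)*6159264 + 1846051) = 1/((-1256367890 + 3071403)*6159264 + 1846051) = 1/(-1253296487*6159264 + 1846051) = 1/(-7719383933705568 + 1846051) = 1/(-7719383931859517) = -1/7719383931859517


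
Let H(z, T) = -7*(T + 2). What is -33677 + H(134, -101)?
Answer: -32984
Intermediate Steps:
H(z, T) = -14 - 7*T (H(z, T) = -7*(2 + T) = -14 - 7*T)
-33677 + H(134, -101) = -33677 + (-14 - 7*(-101)) = -33677 + (-14 + 707) = -33677 + 693 = -32984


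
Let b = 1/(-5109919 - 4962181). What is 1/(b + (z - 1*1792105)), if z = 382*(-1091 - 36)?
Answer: -10072100/22386440829901 ≈ -4.4992e-7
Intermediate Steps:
z = -430514 (z = 382*(-1127) = -430514)
b = -1/10072100 (b = 1/(-10072100) = -1/10072100 ≈ -9.9284e-8)
1/(b + (z - 1*1792105)) = 1/(-1/10072100 + (-430514 - 1*1792105)) = 1/(-1/10072100 + (-430514 - 1792105)) = 1/(-1/10072100 - 2222619) = 1/(-22386440829901/10072100) = -10072100/22386440829901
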